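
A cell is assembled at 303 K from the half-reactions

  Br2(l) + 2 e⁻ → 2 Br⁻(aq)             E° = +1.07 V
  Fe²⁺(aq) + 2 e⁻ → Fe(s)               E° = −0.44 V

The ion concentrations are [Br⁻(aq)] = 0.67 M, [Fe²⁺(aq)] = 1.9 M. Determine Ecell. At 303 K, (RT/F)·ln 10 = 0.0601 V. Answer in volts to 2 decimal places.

+1.51 V

The Br₂/Br⁻ couple has the more positive E°, so it is the cathode; Fe²⁺/Fe is the anode.
The standard potential is +1.07 − (−0.44) = +1.51 V and the balanced reaction transfers n = 2 electrons.
For the overall reaction Br2(l) + Fe(s) → 2 Br⁻(aq) + Fe²⁺(aq), Q = [Br⁻(aq)]^2·[Fe²⁺(aq)] = 0.853, giving log Q = −0.069.
E = E° − (0.0601/n)·log Q = +1.51 − (0.0601/2)(−0.069) = +1.51 V.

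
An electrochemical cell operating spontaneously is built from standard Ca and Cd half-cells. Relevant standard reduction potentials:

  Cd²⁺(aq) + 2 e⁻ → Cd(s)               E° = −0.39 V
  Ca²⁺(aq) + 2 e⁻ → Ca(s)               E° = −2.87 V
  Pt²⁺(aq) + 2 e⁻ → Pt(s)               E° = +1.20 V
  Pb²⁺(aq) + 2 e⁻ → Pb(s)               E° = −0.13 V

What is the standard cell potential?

Of the two couples in this cell, the one with the more positive reduction potential is reduced at the cathode: here that is Cd²⁺/Cd (−0.39 V); Ca²⁺/Ca (−2.87 V) is the anode.
E°cell = E°(cathode) − E°(anode) = −0.39 − (−2.87) = +2.48 V.

+2.48 V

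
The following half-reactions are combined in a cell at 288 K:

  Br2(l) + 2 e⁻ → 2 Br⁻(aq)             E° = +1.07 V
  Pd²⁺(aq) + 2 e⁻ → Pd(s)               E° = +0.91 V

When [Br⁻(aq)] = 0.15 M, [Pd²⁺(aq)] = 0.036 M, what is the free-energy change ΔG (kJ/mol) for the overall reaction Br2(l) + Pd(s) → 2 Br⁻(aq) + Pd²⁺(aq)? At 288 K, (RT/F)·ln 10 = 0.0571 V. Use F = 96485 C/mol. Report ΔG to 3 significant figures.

−47.9 kJ/mol

With Br₂/Br⁻ reduced at the cathode, E°cell = +1.07 − (+0.91) = +0.16 V and n = 2.
Q = [Br⁻(aq)]^2·[Pd²⁺(aq)] = 0.00081, so log Q = −3.092 and E = +0.16 − (0.0571/2)(−3.092) = +0.2483 V.
ΔG = −nFE = −(2)(96485)(+0.2483) J/mol = −47.9 kJ/mol.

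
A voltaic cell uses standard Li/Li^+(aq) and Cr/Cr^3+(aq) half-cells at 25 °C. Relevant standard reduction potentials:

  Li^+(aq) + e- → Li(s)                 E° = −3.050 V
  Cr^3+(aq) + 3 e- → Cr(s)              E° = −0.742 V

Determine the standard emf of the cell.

Of the two couples in this cell, the one with the more positive reduction potential is reduced at the cathode: here that is Cr³⁺/Cr (−0.742 V); Li⁺/Li (−3.050 V) is the anode.
E°cell = E°(cathode) − E°(anode) = −0.742 − (−3.050) = +2.308 V.

+2.308 V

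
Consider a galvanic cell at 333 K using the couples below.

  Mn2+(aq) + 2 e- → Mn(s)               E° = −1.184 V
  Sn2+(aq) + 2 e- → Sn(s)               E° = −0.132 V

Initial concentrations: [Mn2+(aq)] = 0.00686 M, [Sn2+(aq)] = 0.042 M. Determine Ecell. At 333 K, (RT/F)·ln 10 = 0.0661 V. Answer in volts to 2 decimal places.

+1.08 V

The Sn²⁺/Sn couple has the more positive E°, so it is the cathode; Mn²⁺/Mn is the anode.
The standard potential is −0.132 − (−1.184) = +1.052 V and the balanced reaction transfers n = 2 electrons.
Balancing gives Sn2+(aq) + Mn(s) → Sn(s) + Mn2+(aq); hence Q = [Mn2+(aq)] / [Sn2+(aq)] = 0.163 (log Q = −0.787).
E = E° − (0.0661/n)·log Q = +1.052 − (0.0661/2)(−0.787) = +1.08 V.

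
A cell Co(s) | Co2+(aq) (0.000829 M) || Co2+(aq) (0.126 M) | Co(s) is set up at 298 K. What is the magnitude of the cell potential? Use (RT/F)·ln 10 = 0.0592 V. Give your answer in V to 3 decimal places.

For a concentration cell E°cell = 0, since both electrodes use the same couple.
The compartment with the higher Co2+(aq) concentration (0.126 M) acts as the cathode; ions are reduced there and produced at the dilute (0.000829 M) anode.
With n = 2, Ecell = −(0.0592/2)·log([dilute]/[conc]) = −(0.0592/2)·log(0.000829/0.126) = +0.065 V.

0.065 V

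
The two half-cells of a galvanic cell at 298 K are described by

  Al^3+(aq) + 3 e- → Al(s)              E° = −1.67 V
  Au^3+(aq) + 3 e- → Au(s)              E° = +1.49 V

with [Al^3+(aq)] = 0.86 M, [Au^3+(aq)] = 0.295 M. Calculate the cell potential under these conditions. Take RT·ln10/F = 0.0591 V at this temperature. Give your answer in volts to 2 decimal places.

The Au³⁺/Au couple has the more positive E°, so it is the cathode; Al³⁺/Al is the anode.
E°cell = +1.49 − (−1.67) = +3.16 V, with n = 3 electrons transferred.
The balanced reaction is Au^3+(aq) + Al(s) → Au(s) + Al^3+(aq), so Q = [Al^3+(aq)] / [Au^3+(aq)] = 2.92 and log Q = 0.465.
By the Nernst equation, E = +3.16 − (0.0591/3)·(0.465) = +3.15 V.

+3.15 V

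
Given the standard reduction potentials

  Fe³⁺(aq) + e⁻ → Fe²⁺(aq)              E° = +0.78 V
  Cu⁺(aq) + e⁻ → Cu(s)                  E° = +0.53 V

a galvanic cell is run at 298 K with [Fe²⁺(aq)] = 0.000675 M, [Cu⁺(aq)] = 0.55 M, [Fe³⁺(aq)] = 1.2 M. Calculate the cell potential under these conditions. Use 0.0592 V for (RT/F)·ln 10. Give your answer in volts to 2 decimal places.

+0.46 V

Since E°(Fe³⁺/Fe²⁺) > E°(Cu⁺/Cu), Fe³⁺/Fe²⁺ serves as the cathode.
E°cell = +0.78 − (+0.53) = +0.25 V, with n = 1 electron transferred.
For the overall reaction Fe³⁺(aq) + Cu(s) → Fe²⁺(aq) + Cu⁺(aq), Q = ([Fe²⁺(aq)]·[Cu⁺(aq)]) / [Fe³⁺(aq)] = 0.000309, giving log Q = −3.510.
E = E° − (0.0592/n)·log Q = +0.25 − (0.0592/1)(−3.510) = +0.46 V.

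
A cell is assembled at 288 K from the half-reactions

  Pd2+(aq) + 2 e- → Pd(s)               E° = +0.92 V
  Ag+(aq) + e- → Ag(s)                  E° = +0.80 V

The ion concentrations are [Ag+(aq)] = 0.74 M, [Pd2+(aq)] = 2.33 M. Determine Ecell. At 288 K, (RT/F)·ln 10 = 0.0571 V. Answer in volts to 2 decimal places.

Since E°(Pd²⁺/Pd) > E°(Ag⁺/Ag), Pd²⁺/Pd serves as the cathode.
The standard potential is +0.92 − (+0.80) = +0.12 V and the balanced reaction transfers n = 2 electrons.
Balancing gives Pd2+(aq) + 2 Ag(s) → Pd(s) + 2 Ag+(aq); hence Q = [Ag+(aq)]^2 / [Pd2+(aq)] = 0.235 (log Q = −0.629).
E = E° − (0.0571/n)·log Q = +0.12 − (0.0571/2)(−0.629) = +0.14 V.

+0.14 V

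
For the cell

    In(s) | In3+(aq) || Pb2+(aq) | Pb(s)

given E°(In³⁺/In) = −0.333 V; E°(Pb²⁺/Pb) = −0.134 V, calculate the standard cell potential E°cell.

By convention the left-hand electrode in cell notation is the anode (oxidation) and the right-hand electrode is the cathode (reduction).
E°cell = E°(right) − E°(left) = −0.134 − (−0.333) = +0.199 V.

+0.199 V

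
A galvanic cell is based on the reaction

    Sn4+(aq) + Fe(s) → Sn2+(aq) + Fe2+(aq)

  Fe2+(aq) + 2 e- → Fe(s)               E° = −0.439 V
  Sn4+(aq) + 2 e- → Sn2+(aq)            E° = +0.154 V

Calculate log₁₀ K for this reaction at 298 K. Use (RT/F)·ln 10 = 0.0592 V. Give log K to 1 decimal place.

The Sn⁴⁺/Sn²⁺ couple is reduced (cathode); E°cell = +0.154 − (−0.439) = +0.593 V with n = 2.
At equilibrium E = 0, so log K = nE°cell / 0.0592 = (2)(+0.593) / 0.0592 = 20.0.

log K = 20.0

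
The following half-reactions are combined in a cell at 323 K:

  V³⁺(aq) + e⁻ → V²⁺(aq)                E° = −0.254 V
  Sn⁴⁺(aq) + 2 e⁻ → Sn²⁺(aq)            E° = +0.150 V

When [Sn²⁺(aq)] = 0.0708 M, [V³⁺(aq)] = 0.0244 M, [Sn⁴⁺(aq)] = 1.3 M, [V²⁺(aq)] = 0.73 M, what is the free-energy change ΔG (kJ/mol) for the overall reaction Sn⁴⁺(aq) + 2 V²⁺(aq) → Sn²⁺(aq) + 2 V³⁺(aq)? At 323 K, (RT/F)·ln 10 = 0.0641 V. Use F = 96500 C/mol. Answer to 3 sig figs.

−104 kJ/mol

With Sn⁴⁺/Sn²⁺ reduced at the cathode, E°cell = +0.150 − (−0.254) = +0.404 V and n = 2.
Here Q = ([Sn²⁺(aq)]·[V³⁺(aq)]^2) / ([Sn⁴⁺(aq)]·[V²⁺(aq)]^2) = 6.08×10^−5 (log Q = −4.216), giving E = +0.404 − (0.0641/2)·(−4.216) = +0.5391 V.
ΔG = −nFE = −(2)(96500)(+0.5391) J/mol = −104 kJ/mol.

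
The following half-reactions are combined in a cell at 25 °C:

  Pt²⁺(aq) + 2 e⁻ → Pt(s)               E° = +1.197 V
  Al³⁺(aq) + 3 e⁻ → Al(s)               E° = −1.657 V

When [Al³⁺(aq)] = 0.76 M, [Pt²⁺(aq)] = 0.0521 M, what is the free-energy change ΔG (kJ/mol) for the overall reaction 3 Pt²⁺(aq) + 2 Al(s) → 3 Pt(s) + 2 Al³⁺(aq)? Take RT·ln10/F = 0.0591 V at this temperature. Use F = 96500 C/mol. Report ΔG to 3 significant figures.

−1630 kJ/mol

With Pt²⁺/Pt reduced at the cathode, E°cell = +1.197 − (−1.657) = +2.854 V and n = 6.
Q = [Al³⁺(aq)]^2 / [Pt²⁺(aq)]^3 = 4.08×10^3, so log Q = 3.611 and E = +2.854 − (0.0591/6)(3.611) = +2.8184 V.
Finally ΔG = −nFE = −(6)(96500 C/mol)(+2.8184 V) = −1630 kJ/mol.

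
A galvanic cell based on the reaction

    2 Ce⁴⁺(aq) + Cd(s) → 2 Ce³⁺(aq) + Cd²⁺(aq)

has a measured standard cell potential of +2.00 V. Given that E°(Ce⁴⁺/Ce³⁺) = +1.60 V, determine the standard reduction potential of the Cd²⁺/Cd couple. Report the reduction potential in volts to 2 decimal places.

In the reaction as written the Ce⁴⁺/Ce³⁺ couple is reduced (cathode) and Cd²⁺/Cd is oxidized (anode), so E°cell = E°(Ce⁴⁺/Ce³⁺) − E°(Cd²⁺/Cd).
E°(Cd²⁺/Cd) = E°(cathode) − E°cell = +1.60 − (+2.00) = −0.40 V.

−0.40 V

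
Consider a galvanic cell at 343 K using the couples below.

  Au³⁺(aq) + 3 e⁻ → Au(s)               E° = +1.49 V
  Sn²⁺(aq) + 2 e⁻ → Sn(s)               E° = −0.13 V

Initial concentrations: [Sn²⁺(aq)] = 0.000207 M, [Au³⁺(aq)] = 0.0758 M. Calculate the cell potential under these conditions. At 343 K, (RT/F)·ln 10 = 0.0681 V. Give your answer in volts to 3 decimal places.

Since E°(Au³⁺/Au) > E°(Sn²⁺/Sn), Au³⁺/Au serves as the cathode.
E°cell = E°cat − E°an = +1.49 − (−0.13) = +1.62 V; n = 6.
The balanced reaction is 2 Au³⁺(aq) + 3 Sn(s) → 2 Au(s) + 3 Sn²⁺(aq), so Q = [Sn²⁺(aq)]^3 / [Au³⁺(aq)]^2 = 1.54×10^−9 and log Q = −8.811.
E = E° − (0.0681/n)·log Q = +1.62 − (0.0681/6)(−8.811) = +1.720 V.

+1.720 V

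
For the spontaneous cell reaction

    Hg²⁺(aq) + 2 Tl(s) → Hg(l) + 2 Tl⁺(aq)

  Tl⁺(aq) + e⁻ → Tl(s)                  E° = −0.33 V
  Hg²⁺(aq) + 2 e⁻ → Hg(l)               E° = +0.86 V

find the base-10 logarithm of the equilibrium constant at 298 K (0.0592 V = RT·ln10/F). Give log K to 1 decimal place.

log K = 40.2

The Hg²⁺/Hg couple is reduced (cathode); E°cell = +0.86 − (−0.33) = +1.19 V with n = 2.
At equilibrium E = 0, so log K = nE°cell / 0.0592 = (2)(+1.19) / 0.0592 = 40.2.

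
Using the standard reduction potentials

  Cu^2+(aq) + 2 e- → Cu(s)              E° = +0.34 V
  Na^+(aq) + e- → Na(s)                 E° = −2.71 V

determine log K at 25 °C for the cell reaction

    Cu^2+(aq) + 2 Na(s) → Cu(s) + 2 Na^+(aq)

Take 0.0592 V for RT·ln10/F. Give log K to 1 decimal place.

log K = 103.0

The Cu²⁺/Cu couple is reduced (cathode); E°cell = +0.34 − (−2.71) = +3.05 V with n = 2.
At equilibrium E = 0, so log K = nE°cell / 0.0592 = (2)(+3.05) / 0.0592 = 103.0.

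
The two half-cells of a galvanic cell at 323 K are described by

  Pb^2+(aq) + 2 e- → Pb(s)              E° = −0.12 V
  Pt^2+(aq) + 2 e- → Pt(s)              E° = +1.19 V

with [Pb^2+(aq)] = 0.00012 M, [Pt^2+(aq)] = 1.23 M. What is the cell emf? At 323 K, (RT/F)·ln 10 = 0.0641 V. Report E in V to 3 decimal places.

The Pt²⁺/Pt couple has the more positive E°, so it is the cathode; Pb²⁺/Pb is the anode.
E°cell = +1.19 − (−0.12) = +1.31 V, with n = 2 electrons transferred.
The balanced reaction is Pt^2+(aq) + Pb(s) → Pt(s) + Pb^2+(aq), so Q = [Pb^2+(aq)] / [Pt^2+(aq)] = 9.76×10^−5 and log Q = −4.011.
Applying E = E° − (RT ln10/nF)·log Q gives +1.31 − (0.0641/2)(−4.011) = +1.439 V.

+1.439 V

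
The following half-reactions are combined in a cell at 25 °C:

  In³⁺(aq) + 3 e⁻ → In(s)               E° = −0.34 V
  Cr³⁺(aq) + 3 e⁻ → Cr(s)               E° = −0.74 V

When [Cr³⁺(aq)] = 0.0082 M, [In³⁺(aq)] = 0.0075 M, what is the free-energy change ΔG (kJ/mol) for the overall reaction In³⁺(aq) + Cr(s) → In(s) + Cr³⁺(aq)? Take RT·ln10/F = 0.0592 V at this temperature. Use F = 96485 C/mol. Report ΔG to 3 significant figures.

−116 kJ/mol

The standard cell potential is −0.34 − (−0.74) = +0.40 V, with n = 3 electrons in the balanced equation.
The reaction quotient is [Cr³⁺(aq)] / [In³⁺(aq)] = 1.09; by Nernst, E = +0.40 − (0.0592/3)(0.039) = +0.3992 V.
Finally ΔG = −nFE = −(3)(96485 C/mol)(+0.3992 V) = −116 kJ/mol.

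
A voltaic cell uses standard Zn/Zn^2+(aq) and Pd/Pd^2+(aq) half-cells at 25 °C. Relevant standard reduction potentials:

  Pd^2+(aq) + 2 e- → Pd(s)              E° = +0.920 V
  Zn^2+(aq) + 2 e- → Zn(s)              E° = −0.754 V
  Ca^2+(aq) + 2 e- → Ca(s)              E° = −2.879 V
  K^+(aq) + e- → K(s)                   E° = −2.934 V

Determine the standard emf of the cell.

+1.674 V

The Pd²⁺/Pd couple has the higher E°, so Pd ion is reduced (cathode) and Zn is oxidized (anode).
E°cell = E°(cathode) − E°(anode) = +0.920 − (−0.754) = +1.674 V.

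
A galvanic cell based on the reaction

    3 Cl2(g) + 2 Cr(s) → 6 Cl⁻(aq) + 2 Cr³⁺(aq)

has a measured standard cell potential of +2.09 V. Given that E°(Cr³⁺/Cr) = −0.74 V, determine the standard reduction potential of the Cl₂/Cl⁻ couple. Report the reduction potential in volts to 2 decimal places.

+1.35 V

In the reaction as written the Cl₂/Cl⁻ couple is reduced (cathode) and Cr³⁺/Cr is oxidized (anode), so E°cell = E°(Cl₂/Cl⁻) − E°(Cr³⁺/Cr).
E°(Cl₂/Cl⁻) = E°cell + E°(anode) = +2.09 + (−0.74) = +1.35 V.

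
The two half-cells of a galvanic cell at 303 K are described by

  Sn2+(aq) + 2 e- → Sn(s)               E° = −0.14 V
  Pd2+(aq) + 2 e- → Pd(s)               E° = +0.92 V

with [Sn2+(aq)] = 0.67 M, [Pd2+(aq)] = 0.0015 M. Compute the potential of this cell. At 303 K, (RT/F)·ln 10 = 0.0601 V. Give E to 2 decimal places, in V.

+0.98 V

Since E°(Pd²⁺/Pd) > E°(Sn²⁺/Sn), Pd²⁺/Pd serves as the cathode.
E°cell = +0.92 − (−0.14) = +1.06 V, with n = 2 electrons transferred.
Balancing gives Pd2+(aq) + Sn(s) → Pd(s) + Sn2+(aq); hence Q = [Sn2+(aq)] / [Pd2+(aq)] = 447 (log Q = 2.650).
Applying E = E° − (RT ln10/nF)·log Q gives +1.06 − (0.0601/2)(2.650) = +0.98 V.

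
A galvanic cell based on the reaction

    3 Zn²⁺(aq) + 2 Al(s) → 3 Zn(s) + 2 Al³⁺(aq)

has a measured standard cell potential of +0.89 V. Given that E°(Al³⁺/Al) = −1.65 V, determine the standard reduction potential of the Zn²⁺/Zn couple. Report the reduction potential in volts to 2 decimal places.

−0.76 V

In the reaction as written the Zn²⁺/Zn couple is reduced (cathode) and Al³⁺/Al is oxidized (anode), so E°cell = E°(Zn²⁺/Zn) − E°(Al³⁺/Al).
E°(Zn²⁺/Zn) = E°cell + E°(anode) = +0.89 + (−1.65) = −0.76 V.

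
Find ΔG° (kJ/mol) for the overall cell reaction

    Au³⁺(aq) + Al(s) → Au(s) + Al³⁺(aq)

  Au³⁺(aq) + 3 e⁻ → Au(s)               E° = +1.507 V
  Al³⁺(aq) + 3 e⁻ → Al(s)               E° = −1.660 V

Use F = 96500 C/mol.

−917 kJ/mol

In the reaction as written Au³⁺(aq) is reduced, so the Au³⁺/Au couple is the cathode and Al³⁺/Al is the anode.
E°cell = +1.507 − (−1.660) = +3.167 V; balancing electrons gives n = 3.
ΔG° = −nFE°cell = −(3)(96500)(+3.167) J/mol = −917 kJ/mol.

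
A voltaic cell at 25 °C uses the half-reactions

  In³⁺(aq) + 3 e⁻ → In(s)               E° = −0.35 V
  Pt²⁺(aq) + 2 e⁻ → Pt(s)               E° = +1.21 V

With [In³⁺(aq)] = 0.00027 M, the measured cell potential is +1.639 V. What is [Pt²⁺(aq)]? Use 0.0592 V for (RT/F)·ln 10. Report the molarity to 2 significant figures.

The Pt²⁺/Pt couple has the larger reduction potential, so it is the cathode: E°cell = +1.21 − (−0.35) = +1.56 V and n = 6.
From the Nernst equation, log Q = n(E° − E)/0.0592 = 6·(+1.56 − (+1.639))/0.0592 = −8.007.
For 3 Pt²⁺(aq) + 2 In(s) → 3 Pt(s) + 2 In³⁺(aq), the reaction quotient is Q = [In³⁺(aq)]^2 / [Pt²⁺(aq)]^3.
Solving for the unknown gives log [Pt²⁺(aq)] = 0.290, so [Pt²⁺(aq)] ≈ 1.9 M.

1.9 M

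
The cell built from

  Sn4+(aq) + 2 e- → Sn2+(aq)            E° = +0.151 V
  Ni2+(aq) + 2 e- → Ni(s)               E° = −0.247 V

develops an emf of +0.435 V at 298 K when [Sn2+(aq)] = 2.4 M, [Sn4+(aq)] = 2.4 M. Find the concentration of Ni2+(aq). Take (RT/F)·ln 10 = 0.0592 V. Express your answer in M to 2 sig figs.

Sn⁴⁺/Sn²⁺ is the cathode (higher E°); E°cell = +0.151 − (−0.247) = +0.398 V with n = 2.
Since E = E° − (0.0592/n)·log Q, log Q = n(E° − E)/0.0592 = −1.250.
For Sn4+(aq) + Ni(s) → Sn2+(aq) + Ni2+(aq), the reaction quotient is Q = ([Sn2+(aq)]·[Ni2+(aq)]) / [Sn4+(aq)].
Solving for the unknown gives log [Ni2+(aq)] = −1.250, so [Ni2+(aq)] ≈ 0.056 M.

0.056 M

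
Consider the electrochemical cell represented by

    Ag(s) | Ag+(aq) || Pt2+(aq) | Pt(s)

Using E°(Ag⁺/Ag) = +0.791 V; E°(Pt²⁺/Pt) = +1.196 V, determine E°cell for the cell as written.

By convention the left-hand electrode in cell notation is the anode (oxidation) and the right-hand electrode is the cathode (reduction).
E°cell = E°(right) − E°(left) = +1.196 − (+0.791) = +0.405 V.

+0.405 V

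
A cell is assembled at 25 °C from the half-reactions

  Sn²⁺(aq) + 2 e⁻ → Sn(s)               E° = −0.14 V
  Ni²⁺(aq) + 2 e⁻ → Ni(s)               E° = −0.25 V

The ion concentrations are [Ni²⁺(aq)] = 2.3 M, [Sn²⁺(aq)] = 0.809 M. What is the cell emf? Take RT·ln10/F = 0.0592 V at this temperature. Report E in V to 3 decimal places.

+0.097 V

The Sn²⁺/Sn couple has the more positive E°, so it is the cathode; Ni²⁺/Ni is the anode.
E°cell = −0.14 − (−0.25) = +0.11 V, with n = 2 electrons transferred.
The balanced reaction is Sn²⁺(aq) + Ni(s) → Sn(s) + Ni²⁺(aq), so Q = [Ni²⁺(aq)] / [Sn²⁺(aq)] = 2.84 and log Q = 0.454.
Applying E = E° − (RT ln10/nF)·log Q gives +0.11 − (0.0592/2)(0.454) = +0.097 V.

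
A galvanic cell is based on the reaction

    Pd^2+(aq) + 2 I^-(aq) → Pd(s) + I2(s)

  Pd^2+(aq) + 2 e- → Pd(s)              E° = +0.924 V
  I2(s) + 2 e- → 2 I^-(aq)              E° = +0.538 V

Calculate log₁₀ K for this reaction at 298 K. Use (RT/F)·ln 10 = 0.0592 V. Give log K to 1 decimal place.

The Pd²⁺/Pd couple is reduced (cathode); E°cell = +0.924 − (+0.538) = +0.386 V with n = 2.
At equilibrium E = 0, so log K = nE°cell / 0.0592 = (2)(+0.386) / 0.0592 = 13.0.

log K = 13.0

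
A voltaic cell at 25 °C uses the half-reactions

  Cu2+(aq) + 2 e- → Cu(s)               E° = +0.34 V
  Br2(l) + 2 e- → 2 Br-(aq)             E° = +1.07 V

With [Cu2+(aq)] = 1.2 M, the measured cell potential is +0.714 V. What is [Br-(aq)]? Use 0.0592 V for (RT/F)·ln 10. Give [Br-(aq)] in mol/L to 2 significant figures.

1.7 M

The Br₂/Br⁻ couple has the larger reduction potential, so it is the cathode: E°cell = +1.07 − (+0.34) = +0.73 V and n = 2.
From the Nernst equation, log Q = n(E° − E)/0.0592 = 2·(+0.73 − (+0.714))/0.0592 = 0.541.
The balanced reaction is Br2(l) + Cu(s) → 2 Br-(aq) + Cu2+(aq), so Q = [Br-(aq)]^2·[Cu2+(aq)].
Substituting the known concentrations and solving, log [Br-(aq)] = 0.231 and [Br-(aq)] = 1.7 M.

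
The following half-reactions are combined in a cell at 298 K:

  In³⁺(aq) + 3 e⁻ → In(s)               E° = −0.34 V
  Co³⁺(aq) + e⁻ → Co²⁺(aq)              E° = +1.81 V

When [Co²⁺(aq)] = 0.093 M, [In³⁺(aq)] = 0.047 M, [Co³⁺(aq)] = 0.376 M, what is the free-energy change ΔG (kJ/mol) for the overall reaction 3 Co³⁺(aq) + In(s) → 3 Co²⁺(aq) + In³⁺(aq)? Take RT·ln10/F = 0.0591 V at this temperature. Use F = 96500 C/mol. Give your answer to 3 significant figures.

The standard cell potential is +1.81 − (−0.34) = +2.15 V, with n = 3 electrons in the balanced equation.
The reaction quotient is ([Co²⁺(aq)]^3·[In³⁺(aq)]) / [Co³⁺(aq)]^3 = 0.000711; by Nernst, E = +2.15 − (0.0591/3)(−3.148) = +2.2120 V.
Finally ΔG = −nFE = −(3)(96500 C/mol)(+2.2120 V) = −640 kJ/mol.

−640 kJ/mol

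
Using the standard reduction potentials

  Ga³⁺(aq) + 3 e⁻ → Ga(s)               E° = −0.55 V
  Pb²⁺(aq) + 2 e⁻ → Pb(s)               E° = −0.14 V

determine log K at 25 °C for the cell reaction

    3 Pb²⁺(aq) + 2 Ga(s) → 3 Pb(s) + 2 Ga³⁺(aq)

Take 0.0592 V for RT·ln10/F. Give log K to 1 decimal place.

The Pb²⁺/Pb couple is reduced (cathode); E°cell = −0.14 − (−0.55) = +0.41 V with n = 6.
At equilibrium E = 0, so log K = nE°cell / 0.0592 = (6)(+0.41) / 0.0592 = 41.6.

log K = 41.6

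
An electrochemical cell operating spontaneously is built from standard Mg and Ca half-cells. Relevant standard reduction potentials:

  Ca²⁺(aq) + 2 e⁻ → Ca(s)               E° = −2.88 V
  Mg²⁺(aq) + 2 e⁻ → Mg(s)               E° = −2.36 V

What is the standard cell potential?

Of the two couples in this cell, the one with the more positive reduction potential is reduced at the cathode: here that is Mg²⁺/Mg (−2.36 V); Ca²⁺/Ca (−2.88 V) is the anode.
E°cell = E°(cathode) − E°(anode) = −2.36 − (−2.88) = +0.52 V.

+0.52 V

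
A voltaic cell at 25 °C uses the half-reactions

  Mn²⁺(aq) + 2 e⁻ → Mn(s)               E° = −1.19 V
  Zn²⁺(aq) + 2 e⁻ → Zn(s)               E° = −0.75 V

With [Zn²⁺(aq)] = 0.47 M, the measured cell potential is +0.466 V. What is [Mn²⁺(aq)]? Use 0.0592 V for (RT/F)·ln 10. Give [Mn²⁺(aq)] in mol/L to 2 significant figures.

With Zn²⁺/Zn at the cathode and Mn²⁺/Mn at the anode, E°cell = −0.75 − (−1.19) = +0.44 V (n = 2).
Rearranging E = E° − (0.0592/n)·log Q gives log Q = 2(+0.44 − (+0.466))/0.0592 = −0.878.
The balanced reaction is Zn²⁺(aq) + Mn(s) → Zn(s) + Mn²⁺(aq), so Q = [Mn²⁺(aq)] / [Zn²⁺(aq)].
Substituting the known concentrations and solving, log [Mn²⁺(aq)] = −1.206 and [Mn²⁺(aq)] = 0.062 M.

0.062 M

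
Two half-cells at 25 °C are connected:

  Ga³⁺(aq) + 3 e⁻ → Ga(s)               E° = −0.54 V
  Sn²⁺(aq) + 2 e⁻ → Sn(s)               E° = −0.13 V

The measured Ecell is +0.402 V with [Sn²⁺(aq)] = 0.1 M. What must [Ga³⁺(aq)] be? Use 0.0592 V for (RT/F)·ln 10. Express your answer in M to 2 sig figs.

Sn²⁺/Sn is the cathode (higher E°); E°cell = −0.13 − (−0.54) = +0.41 V with n = 6.
From the Nernst equation, log Q = n(E° − E)/0.0592 = 6·(+0.41 − (+0.402))/0.0592 = 0.811.
The balanced reaction is 3 Sn²⁺(aq) + 2 Ga(s) → 3 Sn(s) + 2 Ga³⁺(aq), so Q = [Ga³⁺(aq)]^2 / [Sn²⁺(aq)]^3.
Substituting the known concentrations and solving, log [Ga³⁺(aq)] = −1.095 and [Ga³⁺(aq)] = 0.080 M.

0.080 M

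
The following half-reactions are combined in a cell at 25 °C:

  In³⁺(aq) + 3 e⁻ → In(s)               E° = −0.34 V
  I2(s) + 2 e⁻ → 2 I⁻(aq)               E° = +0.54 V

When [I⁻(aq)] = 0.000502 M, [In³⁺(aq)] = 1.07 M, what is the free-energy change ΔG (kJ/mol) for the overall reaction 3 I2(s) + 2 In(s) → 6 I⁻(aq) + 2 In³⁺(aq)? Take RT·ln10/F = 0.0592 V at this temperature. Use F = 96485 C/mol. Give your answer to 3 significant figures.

−622 kJ/mol

With I₂/I⁻ reduced at the cathode, E°cell = +0.54 − (−0.34) = +0.88 V and n = 6.
The reaction quotient is [I⁻(aq)]^6·[In³⁺(aq)]^2 = 1.83×10^−20; by Nernst, E = +0.88 − (0.0592/6)(−19.737) = +1.0747 V.
ΔG = −nFE = −(6)(96485)(+1.0747) J/mol = −622 kJ/mol.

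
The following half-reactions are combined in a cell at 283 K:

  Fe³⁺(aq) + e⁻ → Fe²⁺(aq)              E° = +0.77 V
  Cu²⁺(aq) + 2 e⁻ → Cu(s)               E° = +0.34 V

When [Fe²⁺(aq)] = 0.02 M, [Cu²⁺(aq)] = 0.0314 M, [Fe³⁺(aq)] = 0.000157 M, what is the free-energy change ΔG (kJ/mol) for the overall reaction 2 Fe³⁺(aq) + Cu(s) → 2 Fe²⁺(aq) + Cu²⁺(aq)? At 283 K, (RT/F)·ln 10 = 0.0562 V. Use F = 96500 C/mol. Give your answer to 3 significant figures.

−68.3 kJ/mol

E°cell = +0.77 − (+0.34) = +0.43 V; the balanced reaction transfers n = 2 electrons.
The reaction quotient is ([Fe²⁺(aq)]^2·[Cu²⁺(aq)]) / [Fe³⁺(aq)]^2 = 510; by Nernst, E = +0.43 − (0.0562/2)(2.707) = +0.3539 V.
Then ΔG = −nFE = −2 × 96500 × +0.3539 J/mol = −68.3 kJ/mol.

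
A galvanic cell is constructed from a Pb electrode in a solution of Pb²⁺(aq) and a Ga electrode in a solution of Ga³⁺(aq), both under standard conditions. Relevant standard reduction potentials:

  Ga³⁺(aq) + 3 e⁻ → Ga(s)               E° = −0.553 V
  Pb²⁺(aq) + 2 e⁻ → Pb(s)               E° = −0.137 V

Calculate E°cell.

Of the two couples in this cell, the one with the more positive reduction potential is reduced at the cathode: here that is Pb²⁺/Pb (−0.137 V); Ga³⁺/Ga (−0.553 V) is the anode.
E°cell = E°(cathode) − E°(anode) = −0.137 − (−0.553) = +0.416 V.

+0.416 V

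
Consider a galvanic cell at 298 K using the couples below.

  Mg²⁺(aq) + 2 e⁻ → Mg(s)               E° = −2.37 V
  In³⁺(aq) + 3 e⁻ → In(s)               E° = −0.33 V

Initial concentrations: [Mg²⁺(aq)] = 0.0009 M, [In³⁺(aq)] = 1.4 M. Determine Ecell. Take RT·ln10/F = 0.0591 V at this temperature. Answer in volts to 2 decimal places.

The In³⁺/In couple has the more positive E°, so it is the cathode; Mg²⁺/Mg is the anode.
The standard potential is −0.33 − (−2.37) = +2.04 V and the balanced reaction transfers n = 6 electrons.
The balanced reaction is 2 In³⁺(aq) + 3 Mg(s) → 2 In(s) + 3 Mg²⁺(aq), so Q = [Mg²⁺(aq)]^3 / [In³⁺(aq)]^2 = 3.72×10^−10 and log Q = −9.430.
By the Nernst equation, E = +2.04 − (0.0591/6)·(−9.430) = +2.13 V.

+2.13 V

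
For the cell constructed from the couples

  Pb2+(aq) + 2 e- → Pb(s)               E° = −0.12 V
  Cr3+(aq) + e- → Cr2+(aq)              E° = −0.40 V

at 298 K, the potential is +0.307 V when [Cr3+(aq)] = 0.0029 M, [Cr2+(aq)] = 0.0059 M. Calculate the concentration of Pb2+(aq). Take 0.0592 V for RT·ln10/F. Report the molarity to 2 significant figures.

With Pb²⁺/Pb at the cathode and Cr³⁺/Cr²⁺ at the anode, E°cell = −0.12 − (−0.40) = +0.28 V (n = 2).
From the Nernst equation, log Q = n(E° − E)/0.0592 = 2·(+0.28 − (+0.307))/0.0592 = −0.912.
The balanced reaction is Pb2+(aq) + 2 Cr2+(aq) → Pb(s) + 2 Cr3+(aq), so Q = [Cr3+(aq)]^2 / ([Pb2+(aq)]·[Cr2+(aq)]^2).
Isolating [Pb2+(aq)] in Q = 10^{−0.912} yields log [Pb2+(aq)] = 0.295, i.e. 2.0 M.

2.0 M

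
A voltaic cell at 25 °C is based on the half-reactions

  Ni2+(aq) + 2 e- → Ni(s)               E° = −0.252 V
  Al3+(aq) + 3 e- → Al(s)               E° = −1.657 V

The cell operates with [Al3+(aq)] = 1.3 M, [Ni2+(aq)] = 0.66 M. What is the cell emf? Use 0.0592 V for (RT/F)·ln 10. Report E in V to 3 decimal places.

Since E°(Ni²⁺/Ni) > E°(Al³⁺/Al), Ni²⁺/Ni serves as the cathode.
The standard potential is −0.252 − (−1.657) = +1.405 V and the balanced reaction transfers n = 6 electrons.
For the overall reaction 3 Ni2+(aq) + 2 Al(s) → 3 Ni(s) + 2 Al3+(aq), Q = [Al3+(aq)]^2 / [Ni2+(aq)]^3 = 5.88, giving log Q = 0.769.
E = E° − (0.0592/n)·log Q = +1.405 − (0.0592/6)(0.769) = +1.397 V.

+1.397 V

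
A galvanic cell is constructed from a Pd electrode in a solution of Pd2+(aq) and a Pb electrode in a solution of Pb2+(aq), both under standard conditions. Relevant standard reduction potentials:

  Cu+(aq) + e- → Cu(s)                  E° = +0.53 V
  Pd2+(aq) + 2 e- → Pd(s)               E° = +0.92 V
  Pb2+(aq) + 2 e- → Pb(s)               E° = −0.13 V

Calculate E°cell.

The Pd²⁺/Pd couple has the higher E°, so Pd ion is reduced (cathode) and Pb is oxidized (anode).
E°cell = E°(cathode) − E°(anode) = +0.92 − (−0.13) = +1.05 V.

+1.05 V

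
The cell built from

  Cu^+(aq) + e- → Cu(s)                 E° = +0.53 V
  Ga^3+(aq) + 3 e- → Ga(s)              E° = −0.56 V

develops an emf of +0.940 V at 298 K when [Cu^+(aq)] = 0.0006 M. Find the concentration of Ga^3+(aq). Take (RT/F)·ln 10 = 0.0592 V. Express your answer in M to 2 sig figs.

0.0086 M

Cu⁺/Cu is the cathode (higher E°); E°cell = +0.53 − (−0.56) = +1.09 V with n = 3.
From the Nernst equation, log Q = n(E° − E)/0.0592 = 3·(+1.09 − (+0.940))/0.0592 = 7.601.
The balanced reaction is 3 Cu^+(aq) + Ga(s) → 3 Cu(s) + Ga^3+(aq), so Q = [Ga^3+(aq)] / [Cu^+(aq)]^3.
Substituting the known concentrations and solving, log [Ga^3+(aq)] = −2.065 and [Ga^3+(aq)] = 0.0086 M.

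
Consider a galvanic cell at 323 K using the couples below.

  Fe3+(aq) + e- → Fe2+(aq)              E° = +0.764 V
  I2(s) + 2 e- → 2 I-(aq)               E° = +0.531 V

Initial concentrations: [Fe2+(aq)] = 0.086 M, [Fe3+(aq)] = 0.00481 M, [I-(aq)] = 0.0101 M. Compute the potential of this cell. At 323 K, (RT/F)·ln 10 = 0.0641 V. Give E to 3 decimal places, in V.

+0.025 V

Since E°(Fe³⁺/Fe²⁺) > E°(I₂/I⁻), Fe³⁺/Fe²⁺ serves as the cathode.
E°cell = E°cat − E°an = +0.764 − (+0.531) = +0.233 V; n = 2.
Balancing gives 2 Fe3+(aq) + 2 I-(aq) → 2 Fe2+(aq) + I2(s); hence Q = [Fe2+(aq)]^2 / ([Fe3+(aq)]^2·[I-(aq)]^2) = 3.13×10^6 (log Q = 6.496).
By the Nernst equation, E = +0.233 − (0.0641/2)·(6.496) = +0.025 V.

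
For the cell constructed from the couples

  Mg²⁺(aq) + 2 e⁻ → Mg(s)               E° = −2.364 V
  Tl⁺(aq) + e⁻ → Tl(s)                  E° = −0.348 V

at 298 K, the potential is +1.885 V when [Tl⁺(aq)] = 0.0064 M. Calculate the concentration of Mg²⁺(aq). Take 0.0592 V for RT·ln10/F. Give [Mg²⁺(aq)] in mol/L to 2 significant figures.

1.1 M

Tl⁺/Tl is the cathode (higher E°); E°cell = −0.348 − (−2.364) = +2.016 V with n = 2.
Rearranging E = E° − (0.0592/n)·log Q gives log Q = 2(+2.016 − (+1.885))/0.0592 = 4.426.
The balanced reaction is 2 Tl⁺(aq) + Mg(s) → 2 Tl(s) + Mg²⁺(aq), so Q = [Mg²⁺(aq)] / [Tl⁺(aq)]^2.
Solving for the unknown gives log [Mg²⁺(aq)] = 0.038, so [Mg²⁺(aq)] ≈ 1.1 M.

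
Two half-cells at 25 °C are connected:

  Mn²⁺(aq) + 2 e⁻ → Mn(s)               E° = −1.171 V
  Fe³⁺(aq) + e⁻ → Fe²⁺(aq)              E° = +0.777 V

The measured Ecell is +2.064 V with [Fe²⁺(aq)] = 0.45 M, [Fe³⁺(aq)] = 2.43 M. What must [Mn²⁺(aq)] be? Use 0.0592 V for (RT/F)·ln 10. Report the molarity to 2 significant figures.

Fe³⁺/Fe²⁺ is the cathode (higher E°); E°cell = +0.777 − (−1.171) = +1.948 V with n = 2.
From the Nernst equation, log Q = n(E° − E)/0.0592 = 2·(+1.948 − (+2.064))/0.0592 = −3.919.
Balancing electrons gives 2 Fe³⁺(aq) + Mn(s) → 2 Fe²⁺(aq) + Mn²⁺(aq); thus Q = ([Fe²⁺(aq)]^2·[Mn²⁺(aq)]) / [Fe³⁺(aq)]^2.
Isolating [Mn²⁺(aq)] in Q = 10^{−3.919} yields log [Mn²⁺(aq)] = −2.454, i.e. 0.0035 M.

0.0035 M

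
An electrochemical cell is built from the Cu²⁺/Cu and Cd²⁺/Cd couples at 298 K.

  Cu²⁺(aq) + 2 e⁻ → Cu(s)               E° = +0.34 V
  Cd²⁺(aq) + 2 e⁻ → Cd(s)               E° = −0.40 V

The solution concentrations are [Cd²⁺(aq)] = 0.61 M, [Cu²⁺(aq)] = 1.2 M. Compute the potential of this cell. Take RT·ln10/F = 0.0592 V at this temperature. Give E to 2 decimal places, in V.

+0.75 V

Since E°(Cu²⁺/Cu) > E°(Cd²⁺/Cd), Cu²⁺/Cu serves as the cathode.
E°cell = +0.34 − (−0.40) = +0.74 V, with n = 2 electrons transferred.
The balanced reaction is Cu²⁺(aq) + Cd(s) → Cu(s) + Cd²⁺(aq), so Q = [Cd²⁺(aq)] / [Cu²⁺(aq)] = 0.508 and log Q = −0.294.
Applying E = E° − (RT ln10/nF)·log Q gives +0.74 − (0.0592/2)(−0.294) = +0.75 V.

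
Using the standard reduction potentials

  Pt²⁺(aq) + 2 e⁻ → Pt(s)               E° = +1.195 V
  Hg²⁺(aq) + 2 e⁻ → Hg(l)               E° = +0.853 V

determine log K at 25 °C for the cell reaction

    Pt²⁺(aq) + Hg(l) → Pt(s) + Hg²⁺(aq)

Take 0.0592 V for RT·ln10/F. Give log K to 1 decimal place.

log K = 11.6

The Pt²⁺/Pt couple is reduced (cathode); E°cell = +1.195 − (+0.853) = +0.342 V with n = 2.
At equilibrium E = 0, so log K = nE°cell / 0.0592 = (2)(+0.342) / 0.0592 = 11.6.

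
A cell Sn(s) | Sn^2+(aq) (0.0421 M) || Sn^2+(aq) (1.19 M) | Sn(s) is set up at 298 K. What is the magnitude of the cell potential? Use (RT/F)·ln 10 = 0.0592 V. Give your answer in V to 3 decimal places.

0.043 V

For a concentration cell E°cell = 0, since both electrodes use the same couple.
The compartment with the higher Sn^2+(aq) concentration (1.19 M) acts as the cathode; ions are reduced there and produced at the dilute (0.0421 M) anode.
With n = 2, Ecell = −(0.0592/2)·log([dilute]/[conc]) = −(0.0592/2)·log(0.0421/1.19) = +0.043 V.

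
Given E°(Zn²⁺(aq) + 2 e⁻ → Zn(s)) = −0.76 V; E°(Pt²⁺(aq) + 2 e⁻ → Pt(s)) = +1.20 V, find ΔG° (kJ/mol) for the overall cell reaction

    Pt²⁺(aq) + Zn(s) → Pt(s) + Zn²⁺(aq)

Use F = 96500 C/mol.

−378 kJ/mol

In the reaction as written Pt²⁺(aq) is reduced, so the Pt²⁺/Pt couple is the cathode and Zn²⁺/Zn is the anode.
E°cell = +1.20 − (−0.76) = +1.96 V; balancing electrons gives n = 2.
ΔG° = −nFE°cell = −(2)(96500)(+1.96) J/mol = −378 kJ/mol.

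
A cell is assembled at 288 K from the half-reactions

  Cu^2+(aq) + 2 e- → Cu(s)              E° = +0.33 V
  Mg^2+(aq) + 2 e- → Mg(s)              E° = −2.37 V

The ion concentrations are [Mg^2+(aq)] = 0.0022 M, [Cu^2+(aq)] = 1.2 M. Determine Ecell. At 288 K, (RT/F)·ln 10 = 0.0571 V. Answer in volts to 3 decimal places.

+2.778 V

Cu²⁺/Cu is reduced (cathode, E° = +0.33 V) and Mg²⁺/Mg is oxidized (anode).
E°cell = +0.33 − (−2.37) = +2.70 V, with n = 2 electrons transferred.
The balanced reaction is Cu^2+(aq) + Mg(s) → Cu(s) + Mg^2+(aq), so Q = [Mg^2+(aq)] / [Cu^2+(aq)] = 0.00183 and log Q = −2.737.
Applying E = E° − (RT ln10/nF)·log Q gives +2.70 − (0.0571/2)(−2.737) = +2.778 V.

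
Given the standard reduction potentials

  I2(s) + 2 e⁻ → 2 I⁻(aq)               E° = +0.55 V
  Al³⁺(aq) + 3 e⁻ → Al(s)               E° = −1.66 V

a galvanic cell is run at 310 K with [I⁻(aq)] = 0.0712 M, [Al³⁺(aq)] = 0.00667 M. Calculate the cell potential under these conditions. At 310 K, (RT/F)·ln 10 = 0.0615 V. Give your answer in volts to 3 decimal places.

Since E°(I₂/I⁻) > E°(Al³⁺/Al), I₂/I⁻ serves as the cathode.
E°cell = E°cat − E°an = +0.55 − (−1.66) = +2.21 V; n = 6.
The balanced reaction is 3 I2(s) + 2 Al(s) → 6 I⁻(aq) + 2 Al³⁺(aq), so Q = [I⁻(aq)]^6·[Al³⁺(aq)]^2 = 5.8×10^−12 and log Q = −11.237.
E = E° − (0.0615/n)·log Q = +2.21 − (0.0615/6)(−11.237) = +2.325 V.

+2.325 V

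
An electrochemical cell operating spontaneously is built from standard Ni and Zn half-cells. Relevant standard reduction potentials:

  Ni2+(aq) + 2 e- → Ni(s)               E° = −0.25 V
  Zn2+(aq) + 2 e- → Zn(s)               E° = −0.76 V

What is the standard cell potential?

+0.51 V

Of the two couples in this cell, the one with the more positive reduction potential is reduced at the cathode: here that is Ni²⁺/Ni (−0.25 V); Zn²⁺/Zn (−0.76 V) is the anode.
E°cell = E°(cathode) − E°(anode) = −0.25 − (−0.76) = +0.51 V.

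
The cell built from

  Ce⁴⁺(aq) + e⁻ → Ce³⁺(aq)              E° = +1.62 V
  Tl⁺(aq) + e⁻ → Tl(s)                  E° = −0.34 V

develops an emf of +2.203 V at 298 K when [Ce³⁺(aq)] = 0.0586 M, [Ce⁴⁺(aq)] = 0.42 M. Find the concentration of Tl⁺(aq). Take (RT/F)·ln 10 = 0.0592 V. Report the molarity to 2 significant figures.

0.00056 M

With Ce⁴⁺/Ce³⁺ at the cathode and Tl⁺/Tl at the anode, E°cell = +1.62 − (−0.34) = +1.96 V (n = 1).
Since E = E° − (0.0592/n)·log Q, log Q = n(E° − E)/0.0592 = −4.105.
Balancing electrons gives Ce⁴⁺(aq) + Tl(s) → Ce³⁺(aq) + Tl⁺(aq); thus Q = ([Ce³⁺(aq)]·[Tl⁺(aq)]) / [Ce⁴⁺(aq)].
Isolating [Tl⁺(aq)] in Q = 10^{−4.105} yields log [Tl⁺(aq)] = −3.250, i.e. 0.00056 M.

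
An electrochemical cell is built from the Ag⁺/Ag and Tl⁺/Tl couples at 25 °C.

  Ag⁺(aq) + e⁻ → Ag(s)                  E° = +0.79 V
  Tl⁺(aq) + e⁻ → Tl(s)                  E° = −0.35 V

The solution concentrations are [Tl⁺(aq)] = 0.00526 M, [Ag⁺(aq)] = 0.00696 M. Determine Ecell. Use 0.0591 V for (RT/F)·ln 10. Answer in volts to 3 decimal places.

+1.147 V

The Ag⁺/Ag couple has the more positive E°, so it is the cathode; Tl⁺/Tl is the anode.
E°cell = E°cat − E°an = +0.79 − (−0.35) = +1.14 V; n = 1.
Balancing gives Ag⁺(aq) + Tl(s) → Ag(s) + Tl⁺(aq); hence Q = [Tl⁺(aq)] / [Ag⁺(aq)] = 0.756 (log Q = −0.122).
E = E° − (0.0591/n)·log Q = +1.14 − (0.0591/1)(−0.122) = +1.147 V.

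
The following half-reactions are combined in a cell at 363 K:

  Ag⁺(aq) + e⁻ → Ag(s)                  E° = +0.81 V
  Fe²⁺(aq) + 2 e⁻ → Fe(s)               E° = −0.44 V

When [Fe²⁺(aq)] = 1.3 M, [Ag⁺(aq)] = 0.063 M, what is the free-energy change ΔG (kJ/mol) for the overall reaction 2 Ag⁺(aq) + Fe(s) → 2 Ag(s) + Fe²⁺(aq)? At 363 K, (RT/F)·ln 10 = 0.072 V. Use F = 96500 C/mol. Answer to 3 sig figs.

−224 kJ/mol

The standard cell potential is +0.81 − (−0.44) = +1.25 V, with n = 2 electrons in the balanced equation.
The reaction quotient is [Fe²⁺(aq)] / [Ag⁺(aq)]^2 = 328; by Nernst, E = +1.25 − (0.072/2)(2.515) = +1.1595 V.
Finally ΔG = −nFE = −(2)(96500 C/mol)(+1.1595 V) = −224 kJ/mol.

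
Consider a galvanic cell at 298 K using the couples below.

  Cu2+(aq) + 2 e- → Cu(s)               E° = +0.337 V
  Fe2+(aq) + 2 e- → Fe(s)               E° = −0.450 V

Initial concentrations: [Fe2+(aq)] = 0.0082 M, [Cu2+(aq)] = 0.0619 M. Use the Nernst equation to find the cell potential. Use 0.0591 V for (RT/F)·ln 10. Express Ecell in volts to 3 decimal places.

+0.813 V

Since E°(Cu²⁺/Cu) > E°(Fe²⁺/Fe), Cu²⁺/Cu serves as the cathode.
The standard potential is +0.337 − (−0.450) = +0.787 V and the balanced reaction transfers n = 2 electrons.
The balanced reaction is Cu2+(aq) + Fe(s) → Cu(s) + Fe2+(aq), so Q = [Fe2+(aq)] / [Cu2+(aq)] = 0.132 and log Q = −0.878.
E = E° − (0.0591/n)·log Q = +0.787 − (0.0591/2)(−0.878) = +0.813 V.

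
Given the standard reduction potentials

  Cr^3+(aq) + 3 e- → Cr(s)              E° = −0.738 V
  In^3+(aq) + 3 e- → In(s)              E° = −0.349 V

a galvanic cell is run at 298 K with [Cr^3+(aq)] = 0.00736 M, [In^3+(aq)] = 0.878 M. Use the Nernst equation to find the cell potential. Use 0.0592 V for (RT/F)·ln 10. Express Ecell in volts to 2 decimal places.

+0.43 V

Since E°(In³⁺/In) > E°(Cr³⁺/Cr), In³⁺/In serves as the cathode.
The standard potential is −0.349 − (−0.738) = +0.389 V and the balanced reaction transfers n = 3 electrons.
For the overall reaction In^3+(aq) + Cr(s) → In(s) + Cr^3+(aq), Q = [Cr^3+(aq)] / [In^3+(aq)] = 0.00838, giving log Q = −2.077.
E = E° − (0.0592/n)·log Q = +0.389 − (0.0592/3)(−2.077) = +0.43 V.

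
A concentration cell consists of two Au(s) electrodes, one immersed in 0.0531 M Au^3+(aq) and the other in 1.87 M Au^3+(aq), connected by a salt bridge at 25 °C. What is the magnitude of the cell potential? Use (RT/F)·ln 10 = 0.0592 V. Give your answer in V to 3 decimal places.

0.031 V

For a concentration cell E°cell = 0, since both electrodes use the same couple.
The compartment with the higher Au^3+(aq) concentration (1.87 M) acts as the cathode; ions are reduced there and produced at the dilute (0.0531 M) anode.
With n = 3, Ecell = −(0.0592/3)·log([dilute]/[conc]) = −(0.0592/3)·log(0.0531/1.87) = +0.031 V.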